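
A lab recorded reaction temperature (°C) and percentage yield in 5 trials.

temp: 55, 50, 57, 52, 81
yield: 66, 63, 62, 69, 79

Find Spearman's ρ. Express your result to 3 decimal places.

0.300

Rank temp: 3, 1, 4, 2, 5
Rank yield: 3, 2, 1, 4, 5
d = rank(temp) − rank(yield): 0, -1, 3, -2, 0; Σd² = 14
ρ = 1 − 6Σd² / [n(n²−1)] = 1 − 6×14 / (5×24) = 1 − 84/120 ≈ 0.300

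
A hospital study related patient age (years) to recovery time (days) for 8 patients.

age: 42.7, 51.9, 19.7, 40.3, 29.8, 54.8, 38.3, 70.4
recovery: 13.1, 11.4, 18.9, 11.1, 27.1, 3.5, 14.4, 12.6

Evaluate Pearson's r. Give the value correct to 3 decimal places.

n = 8, Σx = 347.9, Σy = 112.1, Σx² = 16843.21, Σy² = 1894.77, Σxy = 4408.63
nΣxy − ΣxΣy = 35269.04 − 38999.59 = -3730.55
nΣx² − (Σx)² = 134745.68 − 121034.41 = 13711.27; nΣy² − (Σy)² = 15158.16 − 12566.41 = 2591.75
r = -3730.55 / √(13711.27 × 2591.75) = -3730.55 / 5961.2234 ≈ -0.626

-0.626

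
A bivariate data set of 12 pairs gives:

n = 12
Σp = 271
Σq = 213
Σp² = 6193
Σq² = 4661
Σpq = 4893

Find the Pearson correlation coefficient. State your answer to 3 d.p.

0.327

r = (nΣpq − ΣpΣq) / √[(nΣp² − (Σp)²)(nΣq² − (Σq)²)]
Numerator: 12×4893 − 271×213 = 993
Denominator: √[(74316 − 73441)(55932 − 45369)] = √[875 × 10563] = 3040.1686
r = 993 / 3040.1686 ≈ 0.327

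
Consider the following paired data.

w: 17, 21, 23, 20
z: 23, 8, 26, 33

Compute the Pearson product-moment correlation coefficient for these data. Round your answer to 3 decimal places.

n = 4, Σw = 81, Σz = 90, Σw² = 1659, Σz² = 2358, Σwz = 1817
nΣwz − ΣwΣz = 7268 − 7290 = -22
nΣw² − (Σw)² = 6636 − 6561 = 75; nΣz² − (Σz)² = 9432 − 8100 = 1332
r = -22 / √(75 × 1332) = -22 / 316.0696 ≈ -0.070

-0.070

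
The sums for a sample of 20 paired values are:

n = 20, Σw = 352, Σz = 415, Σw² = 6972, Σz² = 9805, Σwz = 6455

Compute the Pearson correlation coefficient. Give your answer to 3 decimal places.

r = (nΣwz − ΣwΣz) / √[(nΣw² − (Σw)²)(nΣz² − (Σz)²)]
Numerator: 20×6455 − 352×415 = -16980
Denominator: √[(139440 − 123904)(196100 − 172225)] = √[15536 × 23875] = 19259.3354
r = -16980 / 19259.3354 ≈ -0.882

-0.882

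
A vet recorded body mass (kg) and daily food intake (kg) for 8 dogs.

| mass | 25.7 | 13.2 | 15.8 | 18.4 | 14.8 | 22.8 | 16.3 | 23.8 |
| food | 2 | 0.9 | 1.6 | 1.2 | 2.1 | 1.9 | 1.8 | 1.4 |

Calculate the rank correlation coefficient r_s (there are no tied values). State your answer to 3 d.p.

Rank mass: 8, 1, 3, 5, 2, 6, 4, 7
Rank food: 7, 1, 4, 2, 8, 6, 5, 3
d = rank(mass) − rank(food): 1, 0, -1, 3, -6, 0, -1, 4; Σd² = 64
ρ = 1 − 6Σd² / [n(n²−1)] = 1 − 6×64 / (8×63) = 1 − 384/504 ≈ 0.238

0.238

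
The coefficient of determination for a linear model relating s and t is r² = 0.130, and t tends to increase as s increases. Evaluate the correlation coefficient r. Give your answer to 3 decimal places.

0.361

|r| = √0.130 = 0.361
The association is positive, so r = 0.361.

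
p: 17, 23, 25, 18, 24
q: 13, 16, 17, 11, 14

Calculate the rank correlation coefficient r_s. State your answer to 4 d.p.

Rank p: 1, 3, 5, 2, 4
Rank q: 2, 4, 5, 1, 3
d = rank(p) − rank(q): -1, -1, 0, 1, 1; Σd² = 4
ρ = 1 − 6Σd² / [n(n²−1)] = 1 − 6×4 / (5×24) = 1 − 24/120 ≈ 0.8000

0.8000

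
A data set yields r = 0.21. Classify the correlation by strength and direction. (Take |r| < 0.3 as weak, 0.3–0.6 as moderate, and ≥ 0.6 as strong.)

weak positive

r = 0.21 > 0 so the relationship is positive.
|r| = 0.21, which falls in the weak range.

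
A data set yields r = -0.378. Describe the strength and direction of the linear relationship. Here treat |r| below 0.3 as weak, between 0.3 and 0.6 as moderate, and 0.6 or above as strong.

r = -0.378 < 0 so the relationship is negative.
|r| = 0.378, which falls in the moderate range.

moderate negative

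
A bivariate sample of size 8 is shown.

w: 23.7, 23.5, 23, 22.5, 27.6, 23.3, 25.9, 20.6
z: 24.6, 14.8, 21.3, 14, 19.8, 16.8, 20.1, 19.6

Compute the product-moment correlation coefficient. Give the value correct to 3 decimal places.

0.188

n = 8, Σw = 190.1, Σz = 151, Σw² = 4549.01, Σz² = 2936.34, Σwz = 3597.99
nΣwz − ΣwΣz = 28783.92 − 28705.1 = 78.82
nΣw² − (Σw)² = 36392.08 − 36138.01 = 254.07; nΣz² − (Σz)² = 23490.72 − 22801 = 689.72
r = 78.82 / √(254.07 × 689.72) = 78.82 / 418.6134 ≈ 0.188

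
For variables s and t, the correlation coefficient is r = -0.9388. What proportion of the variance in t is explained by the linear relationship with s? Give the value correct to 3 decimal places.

0.881

r² = (-0.9388)² = 0.881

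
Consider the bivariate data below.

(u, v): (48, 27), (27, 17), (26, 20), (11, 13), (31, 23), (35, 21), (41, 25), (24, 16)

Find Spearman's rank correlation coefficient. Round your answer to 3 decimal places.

Rank u: 8, 4, 3, 1, 5, 6, 7, 2
Rank v: 8, 3, 4, 1, 6, 5, 7, 2
d = rank(u) − rank(v): 0, 1, -1, 0, -1, 1, 0, 0; Σd² = 4
ρ = 1 − 6Σd² / [n(n²−1)] = 1 − 6×4 / (8×63) = 1 − 24/504 ≈ 0.952

0.952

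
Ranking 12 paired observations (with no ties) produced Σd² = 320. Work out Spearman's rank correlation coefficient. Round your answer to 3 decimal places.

-0.119

ρ = 1 − 6Σd² / [n(n²−1)] = 1 − 6×320 / (12×143)
  = 1 − 1920/1716 = 1 − 1.1189 ≈ -0.119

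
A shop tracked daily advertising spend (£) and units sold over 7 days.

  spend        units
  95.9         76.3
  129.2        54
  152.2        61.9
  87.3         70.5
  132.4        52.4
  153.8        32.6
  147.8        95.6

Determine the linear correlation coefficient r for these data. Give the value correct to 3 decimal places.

n = 7, Σx = 898.6, Σy = 443.3, Σx² = 119704.62, Σy² = 30487.43, Σxy = 55951.12
nΣxy − ΣxΣy = 391657.84 − 398349.38 = -6691.54
nΣx² − (Σx)² = 837932.34 − 807481.96 = 30450.38; nΣy² − (Σy)² = 213412.01 − 196514.89 = 16897.12
r = -6691.54 / √(30450.38 × 16897.12) = -6691.54 / 22683.1154 ≈ -0.295

-0.295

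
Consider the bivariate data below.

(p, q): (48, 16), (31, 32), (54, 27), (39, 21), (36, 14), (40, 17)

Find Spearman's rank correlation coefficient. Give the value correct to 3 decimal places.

Rank p: 5, 1, 6, 3, 2, 4
Rank q: 2, 6, 5, 4, 1, 3
d = rank(p) − rank(q): 3, -5, 1, -1, 1, 1; Σd² = 38
ρ = 1 − 6Σd² / [n(n²−1)] = 1 − 6×38 / (6×35) = 1 − 228/210 ≈ -0.086

-0.086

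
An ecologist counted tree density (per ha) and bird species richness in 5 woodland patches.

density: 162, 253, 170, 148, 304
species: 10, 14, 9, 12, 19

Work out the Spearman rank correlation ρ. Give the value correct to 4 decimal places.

Rank density: 2, 4, 3, 1, 5
Rank species: 2, 4, 1, 3, 5
d = rank(density) − rank(species): 0, 0, 2, -2, 0; Σd² = 8
ρ = 1 − 6Σd² / [n(n²−1)] = 1 − 6×8 / (5×24) = 1 − 48/120 ≈ 0.6000

0.6000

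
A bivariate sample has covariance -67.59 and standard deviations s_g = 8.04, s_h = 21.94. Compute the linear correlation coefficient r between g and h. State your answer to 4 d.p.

-0.3832

r = Cov(g,h) / (s_g · s_h) = -67.59 / (8.04 × 21.94)
  = -67.59 / 176.3976 ≈ -0.3832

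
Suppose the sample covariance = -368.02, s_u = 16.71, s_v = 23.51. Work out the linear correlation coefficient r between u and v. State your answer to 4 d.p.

r = Cov(u,v) / (s_u · s_v) = -368.02 / (16.71 × 23.51)
  = -368.02 / 392.8521 ≈ -0.9368

-0.9368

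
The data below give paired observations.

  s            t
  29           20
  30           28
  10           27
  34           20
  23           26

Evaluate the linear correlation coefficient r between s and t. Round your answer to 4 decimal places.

n = 5, Σs = 126, Σt = 121, Σs² = 3526, Σt² = 2989, Σst = 2968
nΣst − ΣsΣt = 14840 − 15246 = -406
nΣs² − (Σs)² = 17630 − 15876 = 1754; nΣt² − (Σt)² = 14945 − 14641 = 304
r = -406 / √(1754 × 304) = -406 / 730.2164 ≈ -0.5560

-0.5560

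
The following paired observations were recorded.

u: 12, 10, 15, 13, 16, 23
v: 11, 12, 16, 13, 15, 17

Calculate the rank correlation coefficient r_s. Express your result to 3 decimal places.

0.886

Rank u: 2, 1, 4, 3, 5, 6
Rank v: 1, 2, 5, 3, 4, 6
d = rank(u) − rank(v): 1, -1, -1, 0, 1, 0; Σd² = 4
ρ = 1 − 6Σd² / [n(n²−1)] = 1 − 6×4 / (6×35) = 1 − 24/210 ≈ 0.886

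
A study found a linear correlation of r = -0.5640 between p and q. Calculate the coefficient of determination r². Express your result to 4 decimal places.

r² = (-0.5640)² = 0.3181

0.3181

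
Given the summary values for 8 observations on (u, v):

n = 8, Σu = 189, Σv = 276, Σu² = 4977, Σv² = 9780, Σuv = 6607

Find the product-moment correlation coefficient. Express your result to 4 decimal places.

0.2380

r = (nΣuv − ΣuΣv) / √[(nΣu² − (Σu)²)(nΣv² − (Σv)²)]
Numerator: 8×6607 − 189×276 = 692
Denominator: √[(39816 − 35721)(78240 − 76176)] = √[4095 × 2064] = 2907.2461
r = 692 / 2907.2461 ≈ 0.2380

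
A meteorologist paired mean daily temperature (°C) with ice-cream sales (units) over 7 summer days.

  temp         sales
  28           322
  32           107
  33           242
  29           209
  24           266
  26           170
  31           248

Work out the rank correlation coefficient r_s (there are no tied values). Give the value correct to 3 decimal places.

-0.357

Rank temp: 3, 6, 7, 4, 1, 2, 5
Rank sales: 7, 1, 4, 3, 6, 2, 5
d = rank(temp) − rank(sales): -4, 5, 3, 1, -5, 0, 0; Σd² = 76
ρ = 1 − 6Σd² / [n(n²−1)] = 1 − 6×76 / (7×48) = 1 − 456/336 ≈ -0.357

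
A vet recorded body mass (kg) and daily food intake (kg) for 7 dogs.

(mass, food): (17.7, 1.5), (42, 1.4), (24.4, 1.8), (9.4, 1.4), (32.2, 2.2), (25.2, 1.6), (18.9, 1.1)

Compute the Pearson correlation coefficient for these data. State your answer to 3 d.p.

n = 7, Σx = 169.8, Σy = 11, Σx² = 4790.1, Σy² = 18.02, Σxy = 274.38
nΣxy − ΣxΣy = 1920.66 − 1867.8 = 52.86
nΣx² − (Σx)² = 33530.7 − 28832.04 = 4698.66; nΣy² − (Σy)² = 126.14 − 121 = 5.14
r = 52.86 / √(4698.66 × 5.14) = 52.86 / 155.4063 ≈ 0.340

0.340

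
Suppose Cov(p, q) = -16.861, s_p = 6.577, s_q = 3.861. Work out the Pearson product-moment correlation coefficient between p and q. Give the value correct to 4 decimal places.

r = Cov(p,q) / (s_p · s_q) = -16.861 / (6.577 × 3.861)
  = -16.861 / 25.3938 ≈ -0.6640

-0.6640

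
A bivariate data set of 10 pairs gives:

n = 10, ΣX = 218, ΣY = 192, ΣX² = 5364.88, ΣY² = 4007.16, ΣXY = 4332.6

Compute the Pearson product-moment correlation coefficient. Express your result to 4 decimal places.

r = (nΣXY − ΣXΣY) / √[(nΣX² − (ΣX)²)(nΣY² − (ΣY)²)]
Numerator: 10×4332.6 − 218×192 = 1470
Denominator: √[(53648.8 − 47524)(40071.6 − 36864)] = √[6124.8 × 3207.6] = 4432.3705
r = 1470 / 4432.3705 ≈ 0.3317

0.3317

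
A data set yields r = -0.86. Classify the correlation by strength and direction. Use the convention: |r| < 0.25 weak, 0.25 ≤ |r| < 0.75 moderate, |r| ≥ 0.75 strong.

strong negative

r = -0.86 < 0 so the relationship is negative.
|r| = 0.86, which falls in the strong range.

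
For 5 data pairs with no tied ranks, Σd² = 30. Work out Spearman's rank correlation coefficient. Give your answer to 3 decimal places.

-0.500

ρ = 1 − 6Σd² / [n(n²−1)] = 1 − 6×30 / (5×24)
  = 1 − 180/120 = 1 − 1.5000 ≈ -0.500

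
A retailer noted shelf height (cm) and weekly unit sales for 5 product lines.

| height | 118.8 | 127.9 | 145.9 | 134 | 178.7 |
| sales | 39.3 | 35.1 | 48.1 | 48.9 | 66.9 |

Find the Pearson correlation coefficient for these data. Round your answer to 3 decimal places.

n = 5, Σx = 705.3, Σy = 238.3, Σx² = 101648.35, Σy² = 11956.93, Σxy = 34683.55
nΣxy − ΣxΣy = 173417.75 − 168072.99 = 5344.76
nΣx² − (Σx)² = 508241.75 − 497448.09 = 10793.66; nΣy² − (Σy)² = 59784.65 − 56786.89 = 2997.76
r = 5344.76 / √(10793.66 × 2997.76) = 5344.76 / 5688.3040 ≈ 0.940

0.940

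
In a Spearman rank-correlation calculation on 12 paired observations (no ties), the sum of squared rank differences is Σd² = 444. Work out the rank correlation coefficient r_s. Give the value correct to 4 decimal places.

-0.5524

ρ = 1 − 6Σd² / [n(n²−1)] = 1 − 6×444 / (12×143)
  = 1 − 2664/1716 = 1 − 1.55245 ≈ -0.5524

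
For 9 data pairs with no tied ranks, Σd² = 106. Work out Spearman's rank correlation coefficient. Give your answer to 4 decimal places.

0.1167

ρ = 1 − 6Σd² / [n(n²−1)] = 1 − 6×106 / (9×80)
  = 1 − 636/720 = 1 − 0.88333 ≈ 0.1167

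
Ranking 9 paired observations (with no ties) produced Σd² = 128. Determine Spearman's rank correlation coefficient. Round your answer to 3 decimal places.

-0.067

ρ = 1 − 6Σd² / [n(n²−1)] = 1 − 6×128 / (9×80)
  = 1 − 768/720 = 1 − 1.0667 ≈ -0.067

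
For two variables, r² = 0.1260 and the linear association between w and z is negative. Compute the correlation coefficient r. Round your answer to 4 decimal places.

-0.3550

|r| = √0.1260 = 0.3550
The association is negative, so r = −0.3550.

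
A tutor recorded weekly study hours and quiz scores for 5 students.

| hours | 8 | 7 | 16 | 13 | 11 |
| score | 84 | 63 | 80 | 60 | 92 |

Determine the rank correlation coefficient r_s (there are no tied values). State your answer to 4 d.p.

-0.1000

Rank hours: 2, 1, 5, 4, 3
Rank score: 4, 2, 3, 1, 5
d = rank(hours) − rank(score): -2, -1, 2, 3, -2; Σd² = 22
ρ = 1 − 6Σd² / [n(n²−1)] = 1 − 6×22 / (5×24) = 1 − 132/120 ≈ -0.1000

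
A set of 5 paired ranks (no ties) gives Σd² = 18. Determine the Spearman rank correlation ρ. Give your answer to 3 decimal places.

0.100

ρ = 1 − 6Σd² / [n(n²−1)] = 1 − 6×18 / (5×24)
  = 1 − 108/120 = 1 − 0.9000 ≈ 0.100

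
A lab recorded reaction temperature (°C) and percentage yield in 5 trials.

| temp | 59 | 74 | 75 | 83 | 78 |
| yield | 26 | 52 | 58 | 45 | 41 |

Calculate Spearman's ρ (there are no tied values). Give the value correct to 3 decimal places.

0.200

Rank temp: 1, 2, 3, 5, 4
Rank yield: 1, 4, 5, 3, 2
d = rank(temp) − rank(yield): 0, -2, -2, 2, 2; Σd² = 16
ρ = 1 − 6Σd² / [n(n²−1)] = 1 − 6×16 / (5×24) = 1 − 96/120 ≈ 0.200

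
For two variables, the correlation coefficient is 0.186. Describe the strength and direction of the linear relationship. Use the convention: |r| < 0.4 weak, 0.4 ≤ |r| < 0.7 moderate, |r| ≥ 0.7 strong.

r = 0.186 > 0 so the relationship is positive.
|r| = 0.186, which falls in the weak range.

weak positive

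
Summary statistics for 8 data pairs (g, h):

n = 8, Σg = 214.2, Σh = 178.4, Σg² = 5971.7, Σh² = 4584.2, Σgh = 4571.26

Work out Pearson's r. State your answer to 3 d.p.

r = (nΣgh − ΣgΣh) / √[(nΣg² − (Σg)²)(nΣh² − (Σh)²)]
Numerator: 8×4571.26 − 214.2×178.4 = -1643.2
Denominator: √[(47773.6 − 45881.64)(36673.6 − 31826.56)] = √[1891.96 × 4847.04] = 3028.2678
r = -1643.2 / 3028.2678 ≈ -0.543

-0.543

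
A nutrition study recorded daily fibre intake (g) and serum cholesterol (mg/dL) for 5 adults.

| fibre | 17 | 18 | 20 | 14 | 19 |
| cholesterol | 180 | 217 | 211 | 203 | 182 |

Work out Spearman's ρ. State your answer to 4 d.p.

0.3000

Rank fibre: 2, 3, 5, 1, 4
Rank cholesterol: 1, 5, 4, 3, 2
d = rank(fibre) − rank(cholesterol): 1, -2, 1, -2, 2; Σd² = 14
ρ = 1 − 6Σd² / [n(n²−1)] = 1 − 6×14 / (5×24) = 1 − 84/120 ≈ 0.3000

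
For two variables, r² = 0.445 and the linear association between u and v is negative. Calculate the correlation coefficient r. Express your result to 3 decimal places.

|r| = √0.445 = 0.667
The association is negative, so r = −0.667.

-0.667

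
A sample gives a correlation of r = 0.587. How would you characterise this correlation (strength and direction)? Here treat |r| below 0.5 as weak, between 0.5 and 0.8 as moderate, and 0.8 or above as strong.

moderate positive

r = 0.587 > 0 so the relationship is positive.
|r| = 0.587, which falls in the moderate range.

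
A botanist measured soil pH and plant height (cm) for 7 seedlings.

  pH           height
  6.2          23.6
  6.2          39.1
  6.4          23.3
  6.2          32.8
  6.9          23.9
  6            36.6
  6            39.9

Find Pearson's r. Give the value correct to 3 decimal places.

n = 7, Σx = 43.9, Σy = 219.2, Σx² = 275.89, Σy² = 7207.28, Σxy = 1365.13
nΣxy − ΣxΣy = 9555.91 − 9622.88 = -66.97
nΣx² − (Σx)² = 1931.23 − 1927.21 = 4.02; nΣy² − (Σy)² = 50450.96 − 48048.64 = 2402.32
r = -66.97 / √(4.02 × 2402.32) = -66.97 / 98.2717 ≈ -0.681

-0.681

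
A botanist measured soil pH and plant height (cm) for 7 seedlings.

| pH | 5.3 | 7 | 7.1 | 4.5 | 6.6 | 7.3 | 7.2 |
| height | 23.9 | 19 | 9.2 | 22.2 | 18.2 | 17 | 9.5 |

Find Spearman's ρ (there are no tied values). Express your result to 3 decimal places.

-0.786

Rank pH: 2, 4, 5, 1, 3, 7, 6
Rank height: 7, 5, 1, 6, 4, 3, 2
d = rank(pH) − rank(height): -5, -1, 4, -5, -1, 4, 4; Σd² = 100
ρ = 1 − 6Σd² / [n(n²−1)] = 1 − 6×100 / (7×48) = 1 − 600/336 ≈ -0.786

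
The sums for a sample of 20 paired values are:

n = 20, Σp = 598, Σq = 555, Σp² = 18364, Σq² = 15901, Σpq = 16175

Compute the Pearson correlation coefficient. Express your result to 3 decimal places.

r = (nΣpq − ΣpΣq) / √[(nΣp² − (Σp)²)(nΣq² − (Σq)²)]
Numerator: 20×16175 − 598×555 = -8390
Denominator: √[(367280 − 357604)(318020 − 308025)] = √[9676 × 9995] = 9834.2066
r = -8390 / 9834.2066 ≈ -0.853

-0.853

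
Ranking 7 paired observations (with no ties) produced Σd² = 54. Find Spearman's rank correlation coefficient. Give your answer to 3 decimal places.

ρ = 1 − 6Σd² / [n(n²−1)] = 1 − 6×54 / (7×48)
  = 1 − 324/336 = 1 − 0.9643 ≈ 0.036

0.036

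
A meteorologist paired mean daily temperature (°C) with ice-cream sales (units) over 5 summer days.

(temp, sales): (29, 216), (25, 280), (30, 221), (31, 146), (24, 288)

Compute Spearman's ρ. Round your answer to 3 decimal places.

-0.900

Rank temp: 3, 2, 4, 5, 1
Rank sales: 2, 4, 3, 1, 5
d = rank(temp) − rank(sales): 1, -2, 1, 4, -4; Σd² = 38
ρ = 1 − 6Σd² / [n(n²−1)] = 1 − 6×38 / (5×24) = 1 − 228/120 ≈ -0.900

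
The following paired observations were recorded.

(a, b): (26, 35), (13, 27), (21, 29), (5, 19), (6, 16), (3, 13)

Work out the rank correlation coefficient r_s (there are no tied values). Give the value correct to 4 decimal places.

0.9429

Rank a: 6, 4, 5, 2, 3, 1
Rank b: 6, 4, 5, 3, 2, 1
d = rank(a) − rank(b): 0, 0, 0, -1, 1, 0; Σd² = 2
ρ = 1 − 6Σd² / [n(n²−1)] = 1 − 6×2 / (6×35) = 1 − 12/210 ≈ 0.9429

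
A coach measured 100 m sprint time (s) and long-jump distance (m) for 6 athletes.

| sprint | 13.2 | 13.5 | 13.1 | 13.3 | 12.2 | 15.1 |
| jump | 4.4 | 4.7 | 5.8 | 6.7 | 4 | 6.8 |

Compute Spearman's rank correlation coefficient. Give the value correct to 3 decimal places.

Rank sprint: 3, 5, 2, 4, 1, 6
Rank jump: 2, 3, 4, 5, 1, 6
d = rank(sprint) − rank(jump): 1, 2, -2, -1, 0, 0; Σd² = 10
ρ = 1 − 6Σd² / [n(n²−1)] = 1 − 6×10 / (6×35) = 1 − 60/210 ≈ 0.714

0.714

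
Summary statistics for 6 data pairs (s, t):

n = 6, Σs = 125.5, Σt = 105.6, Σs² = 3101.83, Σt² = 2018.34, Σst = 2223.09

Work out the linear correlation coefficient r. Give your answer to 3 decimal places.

0.052

r = (nΣst − ΣsΣt) / √[(nΣs² − (Σs)²)(nΣt² − (Σt)²)]
Numerator: 6×2223.09 − 125.5×105.6 = 85.74
Denominator: √[(18610.98 − 15750.25)(12110.04 − 11151.36)] = √[2860.73 × 958.68] = 1656.0570
r = 85.74 / 1656.0570 ≈ 0.052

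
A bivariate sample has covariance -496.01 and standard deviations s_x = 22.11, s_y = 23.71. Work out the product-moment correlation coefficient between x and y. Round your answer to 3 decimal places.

-0.946

r = Cov(x,y) / (s_x · s_y) = -496.01 / (22.11 × 23.71)
  = -496.01 / 524.2281 ≈ -0.946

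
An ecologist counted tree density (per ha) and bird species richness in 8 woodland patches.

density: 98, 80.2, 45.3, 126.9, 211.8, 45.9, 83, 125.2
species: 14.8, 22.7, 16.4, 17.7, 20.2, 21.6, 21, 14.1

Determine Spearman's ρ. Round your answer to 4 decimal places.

Rank density: 5, 3, 1, 7, 8, 2, 4, 6
Rank species: 2, 8, 3, 4, 5, 7, 6, 1
d = rank(density) − rank(species): 3, -5, -2, 3, 3, -5, -2, 5; Σd² = 110
ρ = 1 − 6Σd² / [n(n²−1)] = 1 − 6×110 / (8×63) = 1 − 660/504 ≈ -0.3095

-0.3095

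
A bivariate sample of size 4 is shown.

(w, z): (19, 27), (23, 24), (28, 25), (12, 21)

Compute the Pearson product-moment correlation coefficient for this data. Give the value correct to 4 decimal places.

n = 4, Σw = 82, Σz = 97, Σw² = 1818, Σz² = 2371, Σwz = 2017
nΣwz − ΣwΣz = 8068 − 7954 = 114
nΣw² − (Σw)² = 7272 − 6724 = 548; nΣz² − (Σz)² = 9484 − 9409 = 75
r = 114 / √(548 × 75) = 114 / 202.7313 ≈ 0.5623

0.5623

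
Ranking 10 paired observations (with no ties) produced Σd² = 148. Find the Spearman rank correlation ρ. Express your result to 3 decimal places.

0.103

ρ = 1 − 6Σd² / [n(n²−1)] = 1 − 6×148 / (10×99)
  = 1 − 888/990 = 1 − 0.8970 ≈ 0.103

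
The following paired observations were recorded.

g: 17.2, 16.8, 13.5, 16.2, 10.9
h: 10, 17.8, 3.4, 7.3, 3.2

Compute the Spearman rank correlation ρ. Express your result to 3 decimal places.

0.900

Rank g: 5, 4, 2, 3, 1
Rank h: 4, 5, 2, 3, 1
d = rank(g) − rank(h): 1, -1, 0, 0, 0; Σd² = 2
ρ = 1 − 6Σd² / [n(n²−1)] = 1 − 6×2 / (5×24) = 1 − 12/120 ≈ 0.900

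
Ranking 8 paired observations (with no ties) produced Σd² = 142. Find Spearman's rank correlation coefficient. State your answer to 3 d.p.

ρ = 1 − 6Σd² / [n(n²−1)] = 1 − 6×142 / (8×63)
  = 1 − 852/504 = 1 − 1.6905 ≈ -0.690

-0.690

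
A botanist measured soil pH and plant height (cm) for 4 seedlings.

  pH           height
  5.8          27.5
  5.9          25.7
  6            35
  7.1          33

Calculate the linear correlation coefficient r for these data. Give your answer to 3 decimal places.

0.498

n = 4, Σx = 24.8, Σy = 121.2, Σx² = 154.86, Σy² = 3730.74, Σxy = 755.43
nΣxy − ΣxΣy = 3021.72 − 3005.76 = 15.96
nΣx² − (Σx)² = 619.44 − 615.04 = 4.4; nΣy² − (Σy)² = 14922.96 − 14689.44 = 233.52
r = 15.96 / √(4.4 × 233.52) = 15.96 / 32.0545 ≈ 0.498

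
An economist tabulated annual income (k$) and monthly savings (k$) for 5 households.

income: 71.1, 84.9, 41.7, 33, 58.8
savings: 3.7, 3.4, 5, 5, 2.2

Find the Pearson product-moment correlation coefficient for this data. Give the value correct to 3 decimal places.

-0.629

n = 5, Σx = 289.5, Σy = 19.3, Σx² = 18548.55, Σy² = 80.09, Σxy = 1054.59
nΣxy − ΣxΣy = 5272.95 − 5587.35 = -314.4
nΣx² − (Σx)² = 92742.75 − 83810.25 = 8932.5; nΣy² − (Σy)² = 400.45 − 372.49 = 27.96
r = -314.4 / √(8932.5 × 27.96) = -314.4 / 499.7526 ≈ -0.629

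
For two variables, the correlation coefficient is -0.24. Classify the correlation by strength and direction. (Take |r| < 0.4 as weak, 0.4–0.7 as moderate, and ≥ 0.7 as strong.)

weak negative

r = -0.24 < 0 so the relationship is negative.
|r| = 0.24, which falls in the weak range.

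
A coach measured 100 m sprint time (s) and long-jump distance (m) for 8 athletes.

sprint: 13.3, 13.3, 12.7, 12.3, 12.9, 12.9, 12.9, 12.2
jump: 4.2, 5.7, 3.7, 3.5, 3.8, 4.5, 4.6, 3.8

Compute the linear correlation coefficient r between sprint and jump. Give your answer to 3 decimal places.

0.701

n = 8, Σx = 102.5, Σy = 33.8, Σx² = 1314.43, Σy² = 146.36, Σxy = 434.48
nΣxy − ΣxΣy = 3475.84 − 3464.5 = 11.34
nΣx² − (Σx)² = 10515.44 − 10506.25 = 9.19; nΣy² − (Σy)² = 1170.88 − 1142.44 = 28.44
r = 11.34 / √(9.19 × 28.44) = 11.34 / 16.1667 ≈ 0.701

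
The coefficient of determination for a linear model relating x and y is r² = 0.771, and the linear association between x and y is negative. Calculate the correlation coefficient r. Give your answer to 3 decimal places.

|r| = √0.771 = 0.878
The association is negative, so r = −0.878.

-0.878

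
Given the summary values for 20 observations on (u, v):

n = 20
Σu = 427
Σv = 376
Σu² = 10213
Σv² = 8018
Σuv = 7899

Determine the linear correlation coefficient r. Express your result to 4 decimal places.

-0.1261

r = (nΣuv − ΣuΣv) / √[(nΣu² − (Σu)²)(nΣv² − (Σv)²)]
Numerator: 20×7899 − 427×376 = -2572
Denominator: √[(204260 − 182329)(160360 − 141376)] = √[21931 × 18984] = 20404.3648
r = -2572 / 20404.3648 ≈ -0.1261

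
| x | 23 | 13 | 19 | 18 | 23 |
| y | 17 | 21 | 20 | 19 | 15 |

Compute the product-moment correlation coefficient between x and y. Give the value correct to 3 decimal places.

-0.886

n = 5, Σx = 96, Σy = 92, Σx² = 1912, Σy² = 1716, Σxy = 1731
nΣxy − ΣxΣy = 8655 − 8832 = -177
nΣx² − (Σx)² = 9560 − 9216 = 344; nΣy² − (Σy)² = 8580 − 8464 = 116
r = -177 / √(344 × 116) = -177 / 199.7599 ≈ -0.886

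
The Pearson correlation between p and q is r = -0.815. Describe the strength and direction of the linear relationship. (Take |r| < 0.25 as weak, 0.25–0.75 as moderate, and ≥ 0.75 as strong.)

r = -0.815 < 0 so the relationship is negative.
|r| = 0.815, which falls in the strong range.

strong negative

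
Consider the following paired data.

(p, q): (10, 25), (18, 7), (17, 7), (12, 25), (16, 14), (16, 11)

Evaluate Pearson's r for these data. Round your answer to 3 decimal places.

-0.965

n = 6, Σp = 89, Σq = 89, Σp² = 1369, Σq² = 1665, Σpq = 1195
nΣpq − ΣpΣq = 7170 − 7921 = -751
nΣp² − (Σp)² = 8214 − 7921 = 293; nΣq² − (Σq)² = 9990 − 7921 = 2069
r = -751 / √(293 × 2069) = -751 / 778.5994 ≈ -0.965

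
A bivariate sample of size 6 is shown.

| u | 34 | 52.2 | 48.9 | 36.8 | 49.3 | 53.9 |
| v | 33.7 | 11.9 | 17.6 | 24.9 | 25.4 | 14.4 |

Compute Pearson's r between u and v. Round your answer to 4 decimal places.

-0.8564

n = 6, Σu = 275.1, Σv = 127.9, Σu² = 12961.99, Σv² = 3059.59, Σuv = 5572.32
nΣuv − ΣuΣv = 33433.92 − 35185.29 = -1751.37
nΣu² − (Σu)² = 77771.94 − 75680.01 = 2091.93; nΣv² − (Σv)² = 18357.54 − 16358.41 = 1999.13
r = -1751.37 / √(2091.93 × 1999.13) = -1751.37 / 2045.0037 ≈ -0.8564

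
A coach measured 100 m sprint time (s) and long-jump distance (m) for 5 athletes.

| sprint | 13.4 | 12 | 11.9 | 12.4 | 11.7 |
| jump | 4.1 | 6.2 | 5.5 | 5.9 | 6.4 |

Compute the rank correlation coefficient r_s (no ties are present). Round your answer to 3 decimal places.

-0.700

Rank sprint: 5, 3, 2, 4, 1
Rank jump: 1, 4, 2, 3, 5
d = rank(sprint) − rank(jump): 4, -1, 0, 1, -4; Σd² = 34
ρ = 1 − 6Σd² / [n(n²−1)] = 1 − 6×34 / (5×24) = 1 − 204/120 ≈ -0.700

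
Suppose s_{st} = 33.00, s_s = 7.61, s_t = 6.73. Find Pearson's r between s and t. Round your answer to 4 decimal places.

0.6443

r = Cov(s,t) / (s_s · s_t) = 33.00 / (7.61 × 6.73)
  = 33.00 / 51.2153 ≈ 0.6443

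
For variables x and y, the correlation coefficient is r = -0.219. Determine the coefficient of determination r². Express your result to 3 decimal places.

r² = (-0.219)² = 0.048

0.048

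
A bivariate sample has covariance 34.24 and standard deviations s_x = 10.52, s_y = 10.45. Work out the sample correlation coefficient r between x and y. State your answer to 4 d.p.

r = Cov(x,y) / (s_x · s_y) = 34.24 / (10.52 × 10.45)
  = 34.24 / 109.9340 ≈ 0.3115

0.3115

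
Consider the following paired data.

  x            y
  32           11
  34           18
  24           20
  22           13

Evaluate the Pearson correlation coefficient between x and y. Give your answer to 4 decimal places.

-0.0808

n = 4, Σx = 112, Σy = 62, Σx² = 3240, Σy² = 1014, Σxy = 1730
nΣxy − ΣxΣy = 6920 − 6944 = -24
nΣx² − (Σx)² = 12960 − 12544 = 416; nΣy² − (Σy)² = 4056 − 3844 = 212
r = -24 / √(416 × 212) = -24 / 296.9714 ≈ -0.0808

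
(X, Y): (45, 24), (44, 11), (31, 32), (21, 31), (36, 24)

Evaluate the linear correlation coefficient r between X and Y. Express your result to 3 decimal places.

n = 5, ΣX = 177, ΣY = 122, ΣX² = 6659, ΣY² = 3258, ΣXY = 4071
nΣXY − ΣXΣY = 20355 − 21594 = -1239
nΣX² − (ΣX)² = 33295 − 31329 = 1966; nΣY² − (ΣY)² = 16290 − 14884 = 1406
r = -1239 / √(1966 × 1406) = -1239 / 1662.5871 ≈ -0.745

-0.745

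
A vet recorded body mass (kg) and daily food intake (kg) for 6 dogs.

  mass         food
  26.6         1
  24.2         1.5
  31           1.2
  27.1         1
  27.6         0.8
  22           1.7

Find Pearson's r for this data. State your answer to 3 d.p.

n = 6, Σx = 158.5, Σy = 7.2, Σx² = 4234.37, Σy² = 9.22, Σxy = 186.68
nΣxy − ΣxΣy = 1120.08 − 1141.2 = -21.12
nΣx² − (Σx)² = 25406.22 − 25122.25 = 283.97; nΣy² − (Σy)² = 55.32 − 51.84 = 3.48
r = -21.12 / √(283.97 × 3.48) = -21.12 / 31.4359 ≈ -0.672

-0.672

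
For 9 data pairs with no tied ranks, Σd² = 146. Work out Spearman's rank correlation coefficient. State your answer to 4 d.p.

-0.2167

ρ = 1 − 6Σd² / [n(n²−1)] = 1 − 6×146 / (9×80)
  = 1 − 876/720 = 1 − 1.21667 ≈ -0.2167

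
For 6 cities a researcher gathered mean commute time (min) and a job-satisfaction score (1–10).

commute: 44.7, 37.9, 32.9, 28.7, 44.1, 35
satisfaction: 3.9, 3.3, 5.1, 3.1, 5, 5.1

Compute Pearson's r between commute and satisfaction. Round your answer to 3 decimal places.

n = 6, Σx = 223.3, Σy = 25.5, Σx² = 8510.41, Σy² = 112.73, Σxy = 955.16
nΣxy − ΣxΣy = 5730.96 − 5694.15 = 36.81
nΣx² − (Σx)² = 51062.46 − 49862.89 = 1199.57; nΣy² − (Σy)² = 676.38 − 650.25 = 26.13
r = 36.81 / √(1199.57 × 26.13) = 36.81 / 177.0445 ≈ 0.208

0.208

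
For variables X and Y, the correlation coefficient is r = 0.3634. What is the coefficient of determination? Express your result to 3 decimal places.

r² = (0.3634)² = 0.132

0.132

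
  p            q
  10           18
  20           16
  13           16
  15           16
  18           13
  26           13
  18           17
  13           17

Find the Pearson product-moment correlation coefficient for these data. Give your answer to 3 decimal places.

-0.743

n = 8, Σp = 133, Σq = 126, Σp² = 2387, Σq² = 2008, Σpq = 2047
nΣpq − ΣpΣq = 16376 − 16758 = -382
nΣp² − (Σp)² = 19096 − 17689 = 1407; nΣq² − (Σq)² = 16064 − 15876 = 188
r = -382 / √(1407 × 188) = -382 / 514.3112 ≈ -0.743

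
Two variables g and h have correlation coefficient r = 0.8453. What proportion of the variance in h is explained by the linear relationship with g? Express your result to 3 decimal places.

r² = (0.8453)² = 0.715

0.715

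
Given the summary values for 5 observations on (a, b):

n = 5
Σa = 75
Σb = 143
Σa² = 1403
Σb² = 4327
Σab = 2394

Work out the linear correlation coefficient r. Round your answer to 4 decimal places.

r = (nΣab − ΣaΣb) / √[(nΣa² − (Σa)²)(nΣb² − (Σb)²)]
Numerator: 5×2394 − 75×143 = 1245
Denominator: √[(7015 − 5625)(21635 − 20449)] = √[1390 × 1186] = 1283.9548
r = 1245 / 1283.9548 ≈ 0.9697

0.9697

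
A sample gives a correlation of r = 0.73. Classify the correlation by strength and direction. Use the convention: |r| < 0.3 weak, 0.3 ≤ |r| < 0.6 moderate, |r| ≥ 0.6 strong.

strong positive

r = 0.73 > 0 so the relationship is positive.
|r| = 0.73, which falls in the strong range.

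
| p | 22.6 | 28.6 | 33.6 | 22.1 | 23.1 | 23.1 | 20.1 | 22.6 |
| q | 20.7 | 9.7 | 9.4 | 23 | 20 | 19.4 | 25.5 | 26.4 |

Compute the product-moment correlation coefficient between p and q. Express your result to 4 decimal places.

n = 8, Σp = 195.8, Σq = 154.1, Σp² = 4928.08, Σq² = 3263.51, Σpq = 3588.71
nΣpq − ΣpΣq = 28709.68 − 30172.78 = -1463.1
nΣp² − (Σp)² = 39424.64 − 38337.64 = 1087; nΣq² − (Σq)² = 26108.08 − 23746.81 = 2361.27
r = -1463.1 / √(1087 × 2361.27) = -1463.1 / 1602.0925 ≈ -0.9132

-0.9132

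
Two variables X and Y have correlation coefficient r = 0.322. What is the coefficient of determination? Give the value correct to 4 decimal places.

0.1037

r² = (0.322)² = 0.1037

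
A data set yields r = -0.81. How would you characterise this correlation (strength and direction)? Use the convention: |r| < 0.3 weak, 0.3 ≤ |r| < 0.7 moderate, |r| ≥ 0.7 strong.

r = -0.81 < 0 so the relationship is negative.
|r| = 0.81, which falls in the strong range.

strong negative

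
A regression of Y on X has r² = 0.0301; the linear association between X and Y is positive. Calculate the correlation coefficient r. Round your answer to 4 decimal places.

0.1735

|r| = √0.0301 = 0.1735
The association is positive, so r = 0.1735.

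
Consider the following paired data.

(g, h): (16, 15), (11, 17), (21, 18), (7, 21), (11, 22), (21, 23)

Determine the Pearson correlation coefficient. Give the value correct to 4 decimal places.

-0.0550

n = 6, Σg = 87, Σh = 116, Σg² = 1429, Σh² = 2292, Σgh = 1677
nΣgh − ΣgΣh = 10062 − 10092 = -30
nΣg² − (Σg)² = 8574 − 7569 = 1005; nΣh² − (Σh)² = 13752 − 13456 = 296
r = -30 / √(1005 × 296) = -30 / 545.4173 ≈ -0.0550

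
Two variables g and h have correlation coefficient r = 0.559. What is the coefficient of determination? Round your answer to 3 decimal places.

r² = (0.559)² = 0.312

0.312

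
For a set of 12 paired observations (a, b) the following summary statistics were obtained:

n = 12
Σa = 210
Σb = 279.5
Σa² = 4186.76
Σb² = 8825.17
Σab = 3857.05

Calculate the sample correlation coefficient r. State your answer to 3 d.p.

r = (nΣab − ΣaΣb) / √[(nΣa² − (Σa)²)(nΣb² − (Σb)²)]
Numerator: 12×3857.05 − 210×279.5 = -12410.4
Denominator: √[(50241.12 − 44100)(105902.04 − 78120.25)] = √[6141.12 × 27781.79] = 13061.8263
r = -12410.4 / 13061.8263 ≈ -0.950

-0.950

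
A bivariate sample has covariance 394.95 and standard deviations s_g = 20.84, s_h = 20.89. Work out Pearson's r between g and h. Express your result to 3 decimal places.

0.907

r = Cov(g,h) / (s_g · s_h) = 394.95 / (20.84 × 20.89)
  = 394.95 / 435.3476 ≈ 0.907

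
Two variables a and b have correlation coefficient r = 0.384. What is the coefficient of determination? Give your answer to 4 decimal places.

0.1475

r² = (0.384)² = 0.1475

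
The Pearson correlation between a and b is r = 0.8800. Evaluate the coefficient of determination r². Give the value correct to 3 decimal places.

0.774

r² = (0.8800)² = 0.774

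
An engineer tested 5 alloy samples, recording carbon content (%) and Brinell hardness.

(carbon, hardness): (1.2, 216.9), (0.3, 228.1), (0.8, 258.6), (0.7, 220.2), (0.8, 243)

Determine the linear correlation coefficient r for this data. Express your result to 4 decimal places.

-0.1186

n = 5, Σx = 3.8, Σy = 1166.8, Σx² = 3.3, Σy² = 273486.22, Σxy = 884.13
nΣxy − ΣxΣy = 4420.65 − 4433.84 = -13.19
nΣx² − (Σx)² = 16.5 − 14.44 = 2.06; nΣy² − (Σy)² = 1367431.1 − 1361422.24 = 6008.86
r = -13.19 / √(2.06 × 6008.86) = -13.19 / 111.2576 ≈ -0.1186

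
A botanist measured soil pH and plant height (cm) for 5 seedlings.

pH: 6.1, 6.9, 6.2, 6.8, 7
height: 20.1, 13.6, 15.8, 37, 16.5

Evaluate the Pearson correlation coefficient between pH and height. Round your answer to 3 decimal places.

0.108

n = 5, Σx = 33, Σy = 103, Σx² = 218.5, Σy² = 2479.86, Σxy = 681.51
nΣxy − ΣxΣy = 3407.55 − 3399 = 8.55
nΣx² − (Σx)² = 1092.5 − 1089 = 3.5; nΣy² − (Σy)² = 12399.3 − 10609 = 1790.3
r = 8.55 / √(3.5 × 1790.3) = 8.55 / 79.1584 ≈ 0.108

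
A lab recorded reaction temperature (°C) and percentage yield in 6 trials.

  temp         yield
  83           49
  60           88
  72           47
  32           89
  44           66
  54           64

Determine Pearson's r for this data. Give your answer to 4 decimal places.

n = 6, Σx = 345, Σy = 403, Σx² = 21549, Σy² = 28727, Σxy = 21939
nΣxy − ΣxΣy = 131634 − 139035 = -7401
nΣx² − (Σx)² = 129294 − 119025 = 10269; nΣy² − (Σy)² = 172362 − 162409 = 9953
r = -7401 / √(10269 × 9953) = -7401 / 10109.7654 ≈ -0.7321

-0.7321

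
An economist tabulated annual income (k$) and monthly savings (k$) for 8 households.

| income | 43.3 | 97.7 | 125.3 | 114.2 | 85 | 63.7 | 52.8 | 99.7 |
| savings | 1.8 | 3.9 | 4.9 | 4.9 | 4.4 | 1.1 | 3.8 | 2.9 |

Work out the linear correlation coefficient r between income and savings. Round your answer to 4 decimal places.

0.7063

n = 8, Σx = 681.7, Σy = 27.7, Σx² = 64172.53, Σy² = 109.89, Σxy = 2566.36
nΣxy − ΣxΣy = 20530.88 − 18883.09 = 1647.79
nΣx² − (Σx)² = 513380.24 − 464714.89 = 48665.35; nΣy² − (Σy)² = 879.12 − 767.29 = 111.83
r = 1647.79 / √(48665.35 × 111.83) = 1647.79 / 2332.8622 ≈ 0.7063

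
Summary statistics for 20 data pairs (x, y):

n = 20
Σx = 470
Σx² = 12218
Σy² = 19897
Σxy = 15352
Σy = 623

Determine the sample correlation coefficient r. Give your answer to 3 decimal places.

0.938

r = (nΣxy − ΣxΣy) / √[(nΣx² − (Σx)²)(nΣy² − (Σy)²)]
Numerator: 20×15352 − 470×623 = 14230
Denominator: √[(244360 − 220900)(397940 − 388129)] = √[23460 × 9811] = 15171.2247
r = 14230 / 15171.2247 ≈ 0.938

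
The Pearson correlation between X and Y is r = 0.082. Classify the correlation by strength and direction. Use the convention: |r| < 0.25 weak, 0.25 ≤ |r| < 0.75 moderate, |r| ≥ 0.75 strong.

weak positive

r = 0.082 > 0 so the relationship is positive.
|r| = 0.082, which falls in the weak range.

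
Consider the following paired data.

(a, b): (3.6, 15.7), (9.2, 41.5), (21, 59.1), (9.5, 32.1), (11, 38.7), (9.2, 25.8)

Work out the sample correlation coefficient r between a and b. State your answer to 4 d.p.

0.9322

n = 6, Σa = 63.5, Σb = 212.9, Σa² = 834.49, Σb² = 8655.29, Σab = 2647.43
nΣab − ΣaΣb = 15884.58 − 13519.15 = 2365.43
nΣa² − (Σa)² = 5006.94 − 4032.25 = 974.69; nΣb² − (Σb)² = 51931.74 − 45326.41 = 6605.33
r = 2365.43 / √(974.69 × 6605.33) = 2365.43 / 2537.3508 ≈ 0.9322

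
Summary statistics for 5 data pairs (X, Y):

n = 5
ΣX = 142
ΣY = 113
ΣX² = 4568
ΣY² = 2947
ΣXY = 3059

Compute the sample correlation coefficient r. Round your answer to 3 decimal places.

r = (nΣXY − ΣXΣY) / √[(nΣX² − (ΣX)²)(nΣY² − (ΣY)²)]
Numerator: 5×3059 − 142×113 = -751
Denominator: √[(22840 − 20164)(14735 − 12769)] = √[2676 × 1966] = 2293.6905
r = -751 / 2293.6905 ≈ -0.327

-0.327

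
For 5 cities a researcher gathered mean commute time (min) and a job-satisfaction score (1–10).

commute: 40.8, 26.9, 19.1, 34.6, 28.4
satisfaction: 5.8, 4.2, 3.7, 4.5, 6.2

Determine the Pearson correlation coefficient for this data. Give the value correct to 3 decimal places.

n = 5, Σx = 149.8, Σy = 24.4, Σx² = 4756.78, Σy² = 123.66, Σxy = 752.07
nΣxy − ΣxΣy = 3760.35 − 3655.12 = 105.23
nΣx² − (Σx)² = 23783.9 − 22440.04 = 1343.86; nΣy² − (Σy)² = 618.3 − 595.36 = 22.94
r = 105.23 / √(1343.86 × 22.94) = 105.23 / 175.5795 ≈ 0.599

0.599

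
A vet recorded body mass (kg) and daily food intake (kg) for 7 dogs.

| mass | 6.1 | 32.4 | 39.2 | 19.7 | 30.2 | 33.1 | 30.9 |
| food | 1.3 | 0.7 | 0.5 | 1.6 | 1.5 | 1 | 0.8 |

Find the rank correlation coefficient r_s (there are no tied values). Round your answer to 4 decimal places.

Rank mass: 1, 5, 7, 2, 3, 6, 4
Rank food: 5, 2, 1, 7, 6, 4, 3
d = rank(mass) − rank(food): -4, 3, 6, -5, -3, 2, 1; Σd² = 100
ρ = 1 − 6Σd² / [n(n²−1)] = 1 − 6×100 / (7×48) = 1 − 600/336 ≈ -0.7857

-0.7857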